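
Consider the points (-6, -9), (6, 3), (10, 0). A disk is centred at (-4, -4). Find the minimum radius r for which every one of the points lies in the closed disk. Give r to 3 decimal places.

14.560

The required radius is the distance from (-4, -4) to the farthest point.
Squared distances: 29, 149, 212.
Maximum is 212, attained at (10, 0).
r = √212 ≈ 14.560.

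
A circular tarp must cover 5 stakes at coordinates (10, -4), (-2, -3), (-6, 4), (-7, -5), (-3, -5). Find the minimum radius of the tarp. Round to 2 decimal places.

The minimum enclosing circle of a finite set is fixed by two of the points (as a diameter) or three (as a circumcircle).
The minimum enclosing circle is determined by three boundary points: (10, -4), (-6, 4), (-7, -5).
Their circumcentre is (25/19, -26/19) with r² = 29725/361.
The farthest remaining point (-3, -5) is at distance² 11485/361 ≤ 29725/361.
r = √(29725/361) ≈ 9.07.

9.07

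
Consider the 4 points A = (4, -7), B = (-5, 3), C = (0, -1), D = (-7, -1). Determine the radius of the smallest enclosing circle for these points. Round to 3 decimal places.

A smallest enclosing disk is always determined by at most three of the input points on its boundary.
The farthest pair is A–B with squared distance 181. The circle on this segment as diameter has centre (-0.5, -2) and r² = 181/4 = 45.25.
Check C: distance² to centre = 1.25 ≤ 45.25, so it lies inside.
All remaining points lie in this disk, and no smaller disk contains both endpoints, so this is the minimum enclosing circle.
r = √(45.25) ≈ 6.727.

6.727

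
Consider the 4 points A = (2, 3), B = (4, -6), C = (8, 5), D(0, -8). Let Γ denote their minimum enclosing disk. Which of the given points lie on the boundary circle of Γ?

C, D

By Welzl's lemma the MEC is supported by two points (diametrically opposite) or three points (on a circumcircle).
The farthest pair is C–D with squared distance 233. The circle on this segment as diameter has centre (4, -1.5) and r² = 233/4 = 58.25.
Check A: distance² to centre = 24.25 ≤ 58.25, so it lies inside.
All remaining points lie in this disk, and no smaller disk contains both endpoints, so this is the minimum enclosing circle.
The points at distance exactly r from the centre are C, D — 2 points.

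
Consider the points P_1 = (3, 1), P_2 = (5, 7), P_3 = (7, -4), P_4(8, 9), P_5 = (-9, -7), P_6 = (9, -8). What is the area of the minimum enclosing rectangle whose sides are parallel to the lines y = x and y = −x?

313.5

In coordinates u = x + y, v = x − y the rectangle is axis-aligned; the map (x,y)→(u,v) scales areas by 2.
u-values: 4, 12, 3, 17, -16, 1; range = 17 − (-16) = 33.
v-values: 2, -2, 11, -1, -2, 17; range = 17 − (-2) = 19.
Area = (33 × 19) / 2 = 313.5.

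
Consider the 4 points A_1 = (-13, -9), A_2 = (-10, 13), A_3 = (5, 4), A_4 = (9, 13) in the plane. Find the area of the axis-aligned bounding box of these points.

484

x ranges over [-13, 9], width 22.
y ranges over [-9, 13], height 22.
Area = 22 × 22 = 484.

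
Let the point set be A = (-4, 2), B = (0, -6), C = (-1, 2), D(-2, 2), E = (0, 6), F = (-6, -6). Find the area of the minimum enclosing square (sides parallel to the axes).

The bounding box has width 6 and height 12.
An axis-aligned square enclosing the set must have side ≥ max(width, height).
So the minimum side is max(6, 12) = 12.
Area = 12² = 144.

144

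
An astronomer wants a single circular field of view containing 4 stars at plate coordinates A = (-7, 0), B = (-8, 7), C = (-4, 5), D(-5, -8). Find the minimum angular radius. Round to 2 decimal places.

7.65

By Welzl's lemma the MEC is supported by two points (diametrically opposite) or three points (on a circumcircle).
The farthest pair is B–D with squared distance 234. The circle on this segment as diameter has centre (-6.5, -0.5) and r² = 234/4 = 58.5.
Check A: distance² to centre = 0.5 ≤ 58.5, so it lies inside.
All remaining points lie in this disk, and no smaller disk contains both endpoints, so this is the minimum enclosing circle.
r = √(58.5) ≈ 7.65.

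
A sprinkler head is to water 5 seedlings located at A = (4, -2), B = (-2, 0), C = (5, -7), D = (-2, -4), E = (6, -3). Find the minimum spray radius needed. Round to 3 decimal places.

4.950

The minimum enclosing circle of a finite set is fixed by two of the points (as a diameter) or three (as a circumcircle).
The farthest pair is B–C with squared distance 98. The circle on this segment as diameter has centre (1.5, -3.5) and r² = 98/4 = 24.5.
Check A: distance² to centre = 8.5 ≤ 24.5, so it lies inside.
All remaining points lie in this disk, and no smaller disk contains both endpoints, so this is the minimum enclosing circle.
r = √(24.5) ≈ 4.950.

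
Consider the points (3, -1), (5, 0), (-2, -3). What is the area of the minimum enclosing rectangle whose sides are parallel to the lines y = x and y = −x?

20

In coordinates u = x + y, v = x − y the rectangle is axis-aligned; the map (x,y)→(u,v) scales areas by 2.
u-values: 2, 5, -5; range = 5 − (-5) = 10.
v-values: 4, 5, 1; range = 5 − 1 = 4.
Area = (10 × 4) / 2 = 20.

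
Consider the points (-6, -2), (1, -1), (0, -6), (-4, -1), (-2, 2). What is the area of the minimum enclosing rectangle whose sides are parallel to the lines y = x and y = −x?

In coordinates u = x + y, v = x − y the rectangle is axis-aligned; the map (x,y)→(u,v) scales areas by 2.
u-values: -8, 0, -6, -5, 0; range = 0 − (-8) = 8.
v-values: -4, 2, 6, -3, -4; range = 6 − (-4) = 10.
Area = (8 × 10) / 2 = 40.

40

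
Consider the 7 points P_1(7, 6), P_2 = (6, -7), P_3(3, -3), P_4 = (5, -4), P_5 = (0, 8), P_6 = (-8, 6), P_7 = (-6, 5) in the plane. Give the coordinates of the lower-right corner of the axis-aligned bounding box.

(7, -7)

x-range [-8, 7], y-range [-7, 8].
The lower-right corner is (7, -7).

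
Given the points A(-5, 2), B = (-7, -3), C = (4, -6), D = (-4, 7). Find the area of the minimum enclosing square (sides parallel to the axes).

169

The bounding box has width 11 and height 13.
An axis-aligned square enclosing the set must have side ≥ max(width, height).
So the minimum side is max(11, 13) = 13.
Area = 13² = 169.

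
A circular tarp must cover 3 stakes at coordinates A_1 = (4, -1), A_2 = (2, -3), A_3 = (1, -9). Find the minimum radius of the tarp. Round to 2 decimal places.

Side lengths²: A_1A_2² = 8, A_1A_3² = 73, A_2A_3² = 37.
Since A_1A_3² = 73 ≥ 37 + 8 = 45, the angle opposite A_1A_3 is not acute, so the smallest enclosing circle has A_1A_3 as diameter.
Centre = midpoint of A_1A_3 = (2.5, -5), r² = 73/4 = 18.25.
r = √(18.25) ≈ 4.27.

4.27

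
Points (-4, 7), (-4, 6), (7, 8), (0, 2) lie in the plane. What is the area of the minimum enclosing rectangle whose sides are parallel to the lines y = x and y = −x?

65

In coordinates u = x + y, v = x − y the rectangle is axis-aligned; the map (x,y)→(u,v) scales areas by 2.
u-values: 3, 2, 15, 2; range = 15 − 2 = 13.
v-values: -11, -10, -1, -2; range = -1 − (-11) = 10.
Area = (13 × 10) / 2 = 65.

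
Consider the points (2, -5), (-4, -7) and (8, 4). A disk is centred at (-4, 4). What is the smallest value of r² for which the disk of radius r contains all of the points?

144

The required radius is the distance from (-4, 4) to the farthest point.
Squared distances: 117, 121, 144.
Maximum is 144, attained at (8, 4).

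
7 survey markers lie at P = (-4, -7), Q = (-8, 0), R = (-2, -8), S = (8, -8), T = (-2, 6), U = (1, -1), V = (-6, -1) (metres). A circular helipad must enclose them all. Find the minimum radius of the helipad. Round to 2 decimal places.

The minimum enclosing circle is determined by three boundary points: Q, S, T.
Their circumcentre is (2/3, -8/3) with r² = 740/9.
The farthest remaining point V is at distance² 425/9 ≤ 740/9.
r = √(740/9) ≈ 9.07.

9.07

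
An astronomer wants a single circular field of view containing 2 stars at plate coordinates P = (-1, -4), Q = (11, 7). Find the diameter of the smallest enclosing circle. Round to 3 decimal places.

The smallest circle enclosing two points has them as diameter endpoints.
Centre = midpoint = (5, 1.5); r² = |PQ|²/4 = 265/4 = 66.25.
Diameter = 2r = 2√(66.25) ≈ 16.279.

16.279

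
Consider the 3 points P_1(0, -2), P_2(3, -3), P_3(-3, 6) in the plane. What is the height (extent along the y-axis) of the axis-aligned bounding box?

9

max y = 6, min y = -3, so height = 9.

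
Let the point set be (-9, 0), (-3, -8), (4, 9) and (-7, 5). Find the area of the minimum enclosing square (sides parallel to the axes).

289

The bounding box has width 13 and height 17.
An axis-aligned square enclosing the set must have side ≥ max(width, height).
So the minimum side is max(13, 17) = 17.
Area = 17² = 289.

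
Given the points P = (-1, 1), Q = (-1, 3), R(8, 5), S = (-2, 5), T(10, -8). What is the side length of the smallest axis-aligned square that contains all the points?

The bounding box has width 12 and height 13.
An axis-aligned square enclosing the set must have side ≥ max(width, height).
So the minimum side is max(12, 13) = 13.

13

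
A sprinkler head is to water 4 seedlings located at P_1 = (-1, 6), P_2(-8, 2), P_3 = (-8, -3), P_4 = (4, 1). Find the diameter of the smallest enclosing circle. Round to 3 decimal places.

12.748

The minimum enclosing circle of a finite set is fixed by two of the points (as a diameter) or three (as a circumcircle).
The minimum enclosing circle is determined by three boundary points: P_1, P_3, P_4.
Their circumcentre is (-2.25, -0.25) with r² = 40.625.
The farthest remaining point P_2 is at distance² 38.125 ≤ 40.625.
Diameter = 2r = 2√(40.625) ≈ 12.748.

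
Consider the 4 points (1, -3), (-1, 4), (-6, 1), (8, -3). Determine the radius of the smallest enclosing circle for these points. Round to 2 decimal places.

7.28

The farthest pair is (-6, 1)–(8, -3) with squared distance 212. The circle on this segment as diameter has centre (1, -1) and r² = 212/4 = 53.
Check (1, -3): distance² to centre = 4 ≤ 53, so it lies inside.
All remaining points lie in this disk, and no smaller disk contains both endpoints, so this is the minimum enclosing circle.
r = √53 ≈ 7.28.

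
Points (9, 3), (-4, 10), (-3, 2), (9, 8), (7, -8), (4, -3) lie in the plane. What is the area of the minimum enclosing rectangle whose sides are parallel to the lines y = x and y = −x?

261

In coordinates u = x + y, v = x − y the rectangle is axis-aligned; the map (x,y)→(u,v) scales areas by 2.
u-values: 12, 6, -1, 17, -1, 1; range = 17 − (-1) = 18.
v-values: 6, -14, -5, 1, 15, 7; range = 15 − (-14) = 29.
Area = (18 × 29) / 2 = 261.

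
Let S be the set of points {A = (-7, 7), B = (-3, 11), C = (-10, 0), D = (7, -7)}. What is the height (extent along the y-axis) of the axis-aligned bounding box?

18

max y = 11, min y = -7, so height = 18.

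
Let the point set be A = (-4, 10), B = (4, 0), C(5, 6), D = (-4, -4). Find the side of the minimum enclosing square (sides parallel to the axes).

14

The bounding box has width 9 and height 14.
An axis-aligned square enclosing the set must have side ≥ max(width, height).
So the minimum side is max(9, 14) = 14.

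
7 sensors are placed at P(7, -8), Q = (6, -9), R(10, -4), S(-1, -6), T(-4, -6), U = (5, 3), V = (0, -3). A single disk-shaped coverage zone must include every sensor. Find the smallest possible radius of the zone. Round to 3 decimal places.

7.169

The minimum enclosing circle of a finite set is fixed by two of the points (as a diameter) or three (as a circumcircle).
The minimum enclosing circle is determined by three boundary points: R, T, U.
Their circumcentre is (17/6, -23/6) with r² = 925/18.
The farthest remaining point Q is at distance² 661/18 ≤ 925/18.
r = √(925/18) ≈ 7.169.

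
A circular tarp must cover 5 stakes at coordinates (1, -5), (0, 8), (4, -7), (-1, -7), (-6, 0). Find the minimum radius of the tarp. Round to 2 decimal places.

7.78

The minimum enclosing circle is determined by three boundary points: (0, 8), (4, -7), (-1, -7).
Their circumcentre is (1.5, 11/30) with r² = 27233/450.
The farthest remaining point (-6, 0) is at distance² 25373/450 ≤ 27233/450.
r = √(27233/450) ≈ 7.78.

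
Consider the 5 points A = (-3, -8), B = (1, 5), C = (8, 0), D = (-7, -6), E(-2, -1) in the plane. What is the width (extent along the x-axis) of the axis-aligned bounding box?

max x = 8, min x = -7, so width = 15.

15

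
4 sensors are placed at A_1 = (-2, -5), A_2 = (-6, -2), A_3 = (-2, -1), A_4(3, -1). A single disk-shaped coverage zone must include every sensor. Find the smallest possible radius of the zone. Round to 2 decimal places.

4.53

The farthest pair is A_2–A_4 with squared distance 82. The circle on this segment as diameter has centre (-1.5, -1.5) and r² = 82/4 = 20.5.
Check A_1: distance² to centre = 12.5 ≤ 20.5, so it lies inside.
All remaining points lie in this disk, and no smaller disk contains both endpoints, so this is the minimum enclosing circle.
r = √(20.5) ≈ 4.53.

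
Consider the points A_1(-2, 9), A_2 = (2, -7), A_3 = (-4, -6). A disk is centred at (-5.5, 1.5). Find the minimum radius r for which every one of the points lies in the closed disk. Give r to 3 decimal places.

11.336

The required radius is the distance from (-5.5, 1.5) to the farthest point.
Squared distances: 68.5, 128.5, 58.5.
Maximum is 128.5, attained at A_2.
r = √(128.5) ≈ 11.336.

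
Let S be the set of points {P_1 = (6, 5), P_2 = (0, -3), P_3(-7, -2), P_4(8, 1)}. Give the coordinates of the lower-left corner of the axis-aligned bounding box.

x-range [-7, 8], y-range [-3, 5].
The lower-left corner is (-7, -3).

(-7, -3)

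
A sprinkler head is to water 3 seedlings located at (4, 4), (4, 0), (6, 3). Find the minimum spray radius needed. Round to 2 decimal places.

Call the three points A, B, C in the order given.
Side lengths²: AB² = 16, AC² = 5, BC² = 13.
Since AB² = 16 < 13 + 5 = 18, the triangle is acute, so the smallest enclosing circle is the circumcircle.
Circumcentre = (4.25, 2), r² = 4.0625.
r = √(4.0625) ≈ 2.02.

2.02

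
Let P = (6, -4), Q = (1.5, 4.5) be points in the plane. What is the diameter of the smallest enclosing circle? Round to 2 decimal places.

The smallest circle enclosing two points has them as diameter endpoints.
Centre = midpoint = (3.75, 0.25); r² = |PQ|²/4 = 92.5/4 = 23.125.
Diameter = 2r = 2√(23.125) ≈ 9.62.

9.62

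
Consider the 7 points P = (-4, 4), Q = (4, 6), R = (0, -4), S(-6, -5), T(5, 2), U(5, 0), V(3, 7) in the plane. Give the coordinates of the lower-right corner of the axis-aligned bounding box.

(5, -5)

x-range [-6, 5], y-range [-5, 7].
The lower-right corner is (5, -5).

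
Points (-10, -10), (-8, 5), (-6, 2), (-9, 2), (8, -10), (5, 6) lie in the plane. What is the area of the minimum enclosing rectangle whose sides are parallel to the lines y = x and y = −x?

480.5

In coordinates u = x + y, v = x − y the rectangle is axis-aligned; the map (x,y)→(u,v) scales areas by 2.
u-values: -20, -3, -4, -7, -2, 11; range = 11 − (-20) = 31.
v-values: 0, -13, -8, -11, 18, -1; range = 18 − (-13) = 31.
Area = (31 × 31) / 2 = 480.5.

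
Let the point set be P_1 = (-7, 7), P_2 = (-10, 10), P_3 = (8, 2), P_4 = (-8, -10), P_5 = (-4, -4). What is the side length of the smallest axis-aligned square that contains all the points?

20

The bounding box has width 18 and height 20.
An axis-aligned square enclosing the set must have side ≥ max(width, height).
So the minimum side is max(18, 20) = 20.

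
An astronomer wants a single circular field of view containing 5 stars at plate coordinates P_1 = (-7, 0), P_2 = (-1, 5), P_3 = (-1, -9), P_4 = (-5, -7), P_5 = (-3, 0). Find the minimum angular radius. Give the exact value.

The minimum enclosing circle of a finite set is fixed by two of the points (as a diameter) or three (as a circumcircle).
The farthest pair is P_2–P_3 with squared distance 196. The circle on this segment as diameter has centre (-1, -2) and r² = 196/4 = 49.
Check P_1: distance² to centre = 40 ≤ 49, so it lies inside.
All remaining points lie in this disk, and no smaller disk contains both endpoints, so this is the minimum enclosing circle.
r = √49 = 7.

7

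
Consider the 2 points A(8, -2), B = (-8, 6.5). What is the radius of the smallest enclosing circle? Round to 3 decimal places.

The smallest circle enclosing two points has them as diameter endpoints.
Centre = midpoint = (0, 2.25); r² = |AB|²/4 = 328.25/4 = 82.0625.
r = √(82.0625) ≈ 9.059.

9.059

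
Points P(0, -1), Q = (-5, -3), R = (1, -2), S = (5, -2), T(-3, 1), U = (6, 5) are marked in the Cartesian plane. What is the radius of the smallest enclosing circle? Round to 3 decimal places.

By Welzl's lemma the MEC is supported by two points (diametrically opposite) or three points (on a circumcircle).
The farthest pair is Q–U with squared distance 185. The circle on this segment as diameter has centre (0.5, 1) and r² = 185/4 = 46.25.
Check P: distance² to centre = 4.25 ≤ 46.25, so it lies inside.
All remaining points lie in this disk, and no smaller disk contains both endpoints, so this is the minimum enclosing circle.
r = √(46.25) ≈ 6.801.

6.801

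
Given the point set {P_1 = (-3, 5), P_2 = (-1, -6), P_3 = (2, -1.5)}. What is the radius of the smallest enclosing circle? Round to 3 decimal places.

Side lengths²: P_1P_2² = 125, P_1P_3² = 67.25, P_2P_3² = 29.25.
Since P_1P_2² = 125 ≥ 67.25 + 29.25 = 96.5, the angle opposite P_1P_2 is not acute, so the smallest enclosing circle has P_1P_2 as diameter.
Centre = midpoint of P_1P_2 = (-2, -0.5), r² = 125/4 = 31.25.
r = √(31.25) ≈ 5.590.

5.590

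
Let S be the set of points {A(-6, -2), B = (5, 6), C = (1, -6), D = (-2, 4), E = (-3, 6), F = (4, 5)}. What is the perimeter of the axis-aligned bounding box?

Width = max x − min x = 5 − (-6) = 11.
Height = max y − min y = 6 − (-6) = 12.
Perimeter = 2(11 + 12) = 46.

46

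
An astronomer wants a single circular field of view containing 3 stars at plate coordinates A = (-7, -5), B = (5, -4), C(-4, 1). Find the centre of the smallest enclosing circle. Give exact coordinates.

Side lengths²: AB² = 145, AC² = 45, BC² = 106.
Since AB² = 145 < 106 + 45 = 151, the triangle is acute, so the smallest enclosing circle is the circumcircle.
Circumcentre = (-47/46, -195/46), r² = 38425/1058.
Centre = (-47/46, -195/46).

(-47/46, -195/46)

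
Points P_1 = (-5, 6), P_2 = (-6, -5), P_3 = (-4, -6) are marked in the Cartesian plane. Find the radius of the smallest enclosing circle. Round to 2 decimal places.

6.02

Side lengths²: P_1P_2² = 122, P_1P_3² = 145, P_2P_3² = 5.
Since P_1P_3² = 145 ≥ 122 + 5 = 127, the angle opposite P_1P_3 is not acute, so the smallest enclosing circle has P_1P_3 as diameter.
Centre = midpoint of P_1P_3 = (-4.5, 0), r² = 145/4 = 36.25.
r = √(36.25) ≈ 6.02.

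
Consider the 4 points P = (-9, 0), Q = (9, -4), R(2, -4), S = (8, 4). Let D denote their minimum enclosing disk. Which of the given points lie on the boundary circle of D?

The minimum enclosing circle is determined by three boundary points: P, Q, S.
Their circumcentre is (3/14, -29/28) with r² = 67405/784.
The farthest remaining point R is at distance² 9389/784 ≤ 67405/784.
The points at distance exactly r from the centre are P, Q, S — 3 points.

P, Q, S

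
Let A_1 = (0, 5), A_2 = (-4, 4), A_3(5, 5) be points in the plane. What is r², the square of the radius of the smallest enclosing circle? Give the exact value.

20.5

Side lengths²: A_1A_2² = 17, A_1A_3² = 25, A_2A_3² = 82.
Since A_2A_3² = 82 ≥ 25 + 17 = 42, the angle opposite A_2A_3 is not acute, so the smallest enclosing circle has A_2A_3 as diameter.
Centre = midpoint of A_2A_3 = (0.5, 4.5), r² = 82/4 = 20.5.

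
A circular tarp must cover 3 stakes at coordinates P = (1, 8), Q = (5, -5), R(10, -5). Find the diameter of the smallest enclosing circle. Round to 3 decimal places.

15.811

Side lengths²: PQ² = 185, PR² = 250, QR² = 25.
Since PR² = 250 ≥ 185 + 25 = 210, the angle opposite PR is not acute, so the smallest enclosing circle has PR as diameter.
Centre = midpoint of PR = (5.5, 1.5), r² = 250/4 = 62.5.
Diameter = 2r = 2√(62.5) ≈ 15.811.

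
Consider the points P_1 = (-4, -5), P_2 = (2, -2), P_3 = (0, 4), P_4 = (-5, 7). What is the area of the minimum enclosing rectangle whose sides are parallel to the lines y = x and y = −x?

104

In coordinates u = x + y, v = x − y the rectangle is axis-aligned; the map (x,y)→(u,v) scales areas by 2.
u-values: -9, 0, 4, 2; range = 4 − (-9) = 13.
v-values: 1, 4, -4, -12; range = 4 − (-12) = 16.
Area = (13 × 16) / 2 = 104.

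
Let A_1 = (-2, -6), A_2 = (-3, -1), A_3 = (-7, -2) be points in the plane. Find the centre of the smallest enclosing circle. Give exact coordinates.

(-185/42, -163/42)

Side lengths²: A_1A_2² = 26, A_1A_3² = 41, A_2A_3² = 17.
Since A_1A_3² = 41 < 26 + 17 = 43, the triangle is acute, so the smallest enclosing circle is the circumcircle.
Circumcentre = (-185/42, -163/42), r² = 9061/882.
Centre = (-185/42, -163/42).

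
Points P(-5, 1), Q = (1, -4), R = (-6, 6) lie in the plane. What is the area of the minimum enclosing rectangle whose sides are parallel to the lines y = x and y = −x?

34

In coordinates u = x + y, v = x − y the rectangle is axis-aligned; the map (x,y)→(u,v) scales areas by 2.
u-values: -4, -3, 0; range = 0 − (-4) = 4.
v-values: -6, 5, -12; range = 5 − (-12) = 17.
Area = (4 × 17) / 2 = 34.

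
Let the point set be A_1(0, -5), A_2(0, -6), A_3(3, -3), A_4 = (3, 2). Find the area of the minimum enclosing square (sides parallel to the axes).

64

The bounding box has width 3 and height 8.
An axis-aligned square enclosing the set must have side ≥ max(width, height).
So the minimum side is max(3, 8) = 8.
Area = 8² = 64.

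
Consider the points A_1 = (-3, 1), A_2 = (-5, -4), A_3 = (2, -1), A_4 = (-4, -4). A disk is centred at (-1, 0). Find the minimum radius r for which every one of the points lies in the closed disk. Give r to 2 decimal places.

The required radius is the distance from (-1, 0) to the farthest point.
Squared distances: 5, 32, 10, 25.
Maximum is 32, attained at A_2.
r = √32 ≈ 5.66.

5.66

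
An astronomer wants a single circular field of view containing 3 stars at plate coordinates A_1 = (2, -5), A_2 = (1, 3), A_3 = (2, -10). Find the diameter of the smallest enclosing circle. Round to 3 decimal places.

Side lengths²: A_1A_2² = 65, A_1A_3² = 25, A_2A_3² = 170.
Since A_2A_3² = 170 ≥ 65 + 25 = 90, the angle opposite A_2A_3 is not acute, so the smallest enclosing circle has A_2A_3 as diameter.
Centre = midpoint of A_2A_3 = (1.5, -3.5), r² = 170/4 = 42.5.
Diameter = 2r = 2√(42.5) ≈ 13.038.

13.038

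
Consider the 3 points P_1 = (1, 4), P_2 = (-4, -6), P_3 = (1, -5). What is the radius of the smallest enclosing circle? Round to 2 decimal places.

5.59

Side lengths²: P_1P_2² = 125, P_1P_3² = 81, P_2P_3² = 26.
Since P_1P_2² = 125 ≥ 81 + 26 = 107, the angle opposite P_1P_2 is not acute, so the smallest enclosing circle has P_1P_2 as diameter.
Centre = midpoint of P_1P_2 = (-1.5, -1), r² = 125/4 = 31.25.
r = √(31.25) ≈ 5.59.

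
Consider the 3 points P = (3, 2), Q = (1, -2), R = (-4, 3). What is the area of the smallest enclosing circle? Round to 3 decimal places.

43.633

Side lengths²: PQ² = 20, PR² = 50, QR² = 50.
Since QR² = 50 < 50 + 20 = 70, the triangle is acute, so the smallest enclosing circle is the circumcircle.
Circumcentre = (-2/3, 4/3), r² = 125/9.
Area = π·r² = π·125/9 ≈ 43.633.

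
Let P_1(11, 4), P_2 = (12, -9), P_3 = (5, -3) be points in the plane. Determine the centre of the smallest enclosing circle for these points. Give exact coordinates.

Side lengths²: P_1P_2² = 170, P_1P_3² = 85, P_2P_3² = 85.
Since P_1P_2² = 170 ≥ 85 + 85 = 170, the angle opposite P_1P_2 is not acute, so the smallest enclosing circle has P_1P_2 as diameter.
Centre = midpoint of P_1P_2 = (11.5, -2.5), r² = 170/4 = 42.5.
Centre = (11.5, -2.5).

(11.5, -2.5)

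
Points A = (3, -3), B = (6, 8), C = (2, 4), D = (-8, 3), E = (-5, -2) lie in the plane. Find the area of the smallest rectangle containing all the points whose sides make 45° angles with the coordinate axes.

In coordinates u = x + y, v = x − y the rectangle is axis-aligned; the map (x,y)→(u,v) scales areas by 2.
u-values: 0, 14, 6, -5, -7; range = 14 − (-7) = 21.
v-values: 6, -2, -2, -11, -3; range = 6 − (-11) = 17.
Area = (21 × 17) / 2 = 178.5.

178.5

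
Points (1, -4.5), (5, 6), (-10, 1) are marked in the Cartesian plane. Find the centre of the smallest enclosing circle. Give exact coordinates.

(-2.25, 2.75)

Call the three points A, B, C in the order given.
Side lengths²: AB² = 126.25, AC² = 151.25, BC² = 250.
Since BC² = 250 < 151.25 + 126.25 = 277.5, the triangle is acute, so the smallest enclosing circle is the circumcircle.
Circumcentre = (-2.25, 2.75), r² = 63.125.
Centre = (-2.25, 2.75).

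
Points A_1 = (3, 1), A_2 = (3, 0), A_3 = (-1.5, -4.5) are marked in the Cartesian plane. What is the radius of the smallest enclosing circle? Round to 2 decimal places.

Side lengths²: A_1A_2² = 1, A_1A_3² = 50.5, A_2A_3² = 40.5.
Since A_1A_3² = 50.5 ≥ 40.5 + 1 = 41.5, the angle opposite A_1A_3 is not acute, so the smallest enclosing circle has A_1A_3 as diameter.
Centre = midpoint of A_1A_3 = (0.75, -1.75), r² = 50.5/4 = 12.625.
r = √(12.625) ≈ 3.55.

3.55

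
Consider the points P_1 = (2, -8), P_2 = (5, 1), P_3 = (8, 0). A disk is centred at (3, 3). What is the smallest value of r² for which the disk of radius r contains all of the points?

The required radius is the distance from (3, 3) to the farthest point.
Squared distances: 122, 8, 34.
Maximum is 122, attained at P_1.

122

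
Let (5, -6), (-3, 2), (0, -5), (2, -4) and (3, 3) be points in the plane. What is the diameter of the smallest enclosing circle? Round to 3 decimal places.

By Welzl's lemma the MEC is supported by two points (diametrically opposite) or three points (on a circumcircle).
The farthest pair is (5, -6)–(-3, 2) with squared distance 128. The circle on this segment as diameter has centre (1, -2) and r² = 128/4 = 32.
Check (0, -5): distance² to centre = 10 ≤ 32, so it lies inside.
All remaining points lie in this disk, and no smaller disk contains both endpoints, so this is the minimum enclosing circle.
Diameter = 2r = 2√32 ≈ 11.314.

11.314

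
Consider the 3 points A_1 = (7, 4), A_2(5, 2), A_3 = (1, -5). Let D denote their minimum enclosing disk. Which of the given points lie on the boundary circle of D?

A_1, A_3

Side lengths²: A_1A_2² = 8, A_1A_3² = 117, A_2A_3² = 65.
Since A_1A_3² = 117 ≥ 65 + 8 = 73, the angle opposite A_1A_3 is not acute, so the smallest enclosing circle has A_1A_3 as diameter.
Centre = midpoint of A_1A_3 = (4, -0.5), r² = 117/4 = 29.25.
The points at distance exactly r from the centre are A_1, A_3 — 2 points.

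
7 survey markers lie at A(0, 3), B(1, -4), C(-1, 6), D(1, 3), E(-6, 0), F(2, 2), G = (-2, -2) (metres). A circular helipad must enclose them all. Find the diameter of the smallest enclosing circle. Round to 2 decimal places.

By Welzl's lemma the MEC is supported by two points (diametrically opposite) or three points (on a circumcircle).
The minimum enclosing circle is determined by three boundary points: B, C, E.
Their circumcentre is (-55/62, 51/62) with r² = 51545/1922.
The farthest remaining point F is at distance² 18685/1922 ≤ 51545/1922.
Diameter = 2r = 2√(51545/1922) ≈ 10.36.

10.36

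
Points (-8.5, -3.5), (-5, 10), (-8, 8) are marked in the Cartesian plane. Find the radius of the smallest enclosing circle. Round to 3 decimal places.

Call the three points A, B, C in the order given.
Side lengths²: AB² = 194.5, AC² = 132.5, BC² = 13.
Since AB² = 194.5 ≥ 132.5 + 13 = 145.5, the angle opposite AB is not acute, so the smallest enclosing circle has AB as diameter.
Centre = midpoint of AB = (-6.75, 3.25), r² = 194.5/4 = 48.625.
r = √(48.625) ≈ 6.973.

6.973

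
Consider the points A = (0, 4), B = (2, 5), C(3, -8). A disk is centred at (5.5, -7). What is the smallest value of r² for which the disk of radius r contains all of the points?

156.25

The required radius is the distance from (5.5, -7) to the farthest point.
Squared distances: 151.25, 156.25, 7.25.
Maximum is 156.25, attained at B.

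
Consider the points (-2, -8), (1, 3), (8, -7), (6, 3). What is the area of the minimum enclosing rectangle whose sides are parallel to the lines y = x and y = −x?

161.5

In coordinates u = x + y, v = x − y the rectangle is axis-aligned; the map (x,y)→(u,v) scales areas by 2.
u-values: -10, 4, 1, 9; range = 9 − (-10) = 19.
v-values: 6, -2, 15, 3; range = 15 − (-2) = 17.
Area = (19 × 17) / 2 = 161.5.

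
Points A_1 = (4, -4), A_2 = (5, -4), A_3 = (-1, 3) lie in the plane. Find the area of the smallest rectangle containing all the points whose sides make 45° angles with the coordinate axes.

In coordinates u = x + y, v = x − y the rectangle is axis-aligned; the map (x,y)→(u,v) scales areas by 2.
u-values: 0, 1, 2; range = 2 − 0 = 2.
v-values: 8, 9, -4; range = 9 − (-4) = 13.
Area = (2 × 13) / 2 = 13.

13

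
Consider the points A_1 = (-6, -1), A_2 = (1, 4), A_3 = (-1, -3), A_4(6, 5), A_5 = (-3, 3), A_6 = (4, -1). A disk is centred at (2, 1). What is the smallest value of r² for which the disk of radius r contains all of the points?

The required radius is the distance from (2, 1) to the farthest point.
Squared distances: 68, 10, 25, 32, 29, 8.
Maximum is 68, attained at A_1.

68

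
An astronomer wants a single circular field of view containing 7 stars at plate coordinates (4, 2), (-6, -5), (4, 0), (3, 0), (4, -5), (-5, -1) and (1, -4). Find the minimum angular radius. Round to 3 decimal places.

The farthest pair is (4, 2)–(-6, -5) with squared distance 149. The circle on this segment as diameter has centre (-1, -1.5) and r² = 149/4 = 37.25.
Check (4, 0): distance² to centre = 27.25 ≤ 37.25, so it lies inside.
All remaining points lie in this disk, and no smaller disk contains both endpoints, so this is the minimum enclosing circle.
r = √(37.25) ≈ 6.103.

6.103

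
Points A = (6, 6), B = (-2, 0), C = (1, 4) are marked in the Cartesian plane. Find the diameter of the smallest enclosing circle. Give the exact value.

10

Side lengths²: AB² = 100, AC² = 29, BC² = 25.
Since AB² = 100 ≥ 29 + 25 = 54, the angle opposite AB is not acute, so the smallest enclosing circle has AB as diameter.
Centre = midpoint of AB = (2, 3), r² = 100/4 = 25.
Diameter = 2r = 2√25 = 10.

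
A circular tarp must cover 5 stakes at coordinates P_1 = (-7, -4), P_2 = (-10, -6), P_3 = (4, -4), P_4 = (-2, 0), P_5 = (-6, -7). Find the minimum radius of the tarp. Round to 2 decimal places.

7.07

By Welzl's lemma the MEC is supported by two points (diametrically opposite) or three points (on a circumcircle).
The farthest pair is P_2–P_3 with squared distance 200. The circle on this segment as diameter has centre (-3, -5) and r² = 200/4 = 50.
Check P_1: distance² to centre = 17 ≤ 50, so it lies inside.
All remaining points lie in this disk, and no smaller disk contains both endpoints, so this is the minimum enclosing circle.
r = √50 ≈ 7.07.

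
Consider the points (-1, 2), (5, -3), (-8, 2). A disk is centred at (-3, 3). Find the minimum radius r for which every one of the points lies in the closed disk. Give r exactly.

10

The required radius is the distance from (-3, 3) to the farthest point.
Squared distances: 5, 100, 26.
Maximum is 100, attained at (5, -3).
r = √100 = 10.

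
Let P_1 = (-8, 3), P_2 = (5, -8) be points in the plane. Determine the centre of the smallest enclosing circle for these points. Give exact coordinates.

The smallest circle enclosing two points has them as diameter endpoints.
Centre = midpoint = (-1.5, -2.5); r² = |P_1P_2|²/4 = 290/4 = 72.5.
Centre = (-1.5, -2.5).

(-1.5, -2.5)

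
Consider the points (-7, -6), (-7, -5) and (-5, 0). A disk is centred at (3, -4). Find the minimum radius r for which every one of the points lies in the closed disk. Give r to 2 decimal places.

10.20

The required radius is the distance from (3, -4) to the farthest point.
Squared distances: 104, 101, 80.
Maximum is 104, attained at (-7, -6).
r = √104 ≈ 10.20.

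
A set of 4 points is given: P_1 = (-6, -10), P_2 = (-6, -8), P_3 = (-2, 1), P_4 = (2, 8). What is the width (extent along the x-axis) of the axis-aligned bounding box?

8

max x = 2, min x = -6, so width = 8.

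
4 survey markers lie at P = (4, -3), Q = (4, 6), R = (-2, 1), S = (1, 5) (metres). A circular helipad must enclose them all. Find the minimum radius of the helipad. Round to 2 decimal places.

The minimum enclosing circle is determined by three boundary points: P, Q, R.
Their circumcentre is (8/3, 1.5) with r² = 793/36.
The farthest remaining point S is at distance² 541/36 ≤ 793/36.
r = √(793/36) ≈ 4.69.

4.69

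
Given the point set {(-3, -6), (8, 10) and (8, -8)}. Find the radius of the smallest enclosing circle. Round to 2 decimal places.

9.87

Call the three points A, B, C in the order given.
Side lengths²: AB² = 377, AC² = 125, BC² = 324.
Since AB² = 377 < 324 + 125 = 449, the triangle is acute, so the smallest enclosing circle is the circumcircle.
Circumcentre = (87/22, 1), r² = 47125/484.
r = √(47125/484) ≈ 9.87.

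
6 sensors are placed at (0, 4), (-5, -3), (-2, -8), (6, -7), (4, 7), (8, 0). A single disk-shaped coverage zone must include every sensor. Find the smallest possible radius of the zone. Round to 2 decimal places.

By Welzl's lemma the MEC is supported by two points (diametrically opposite) or three points (on a circumcircle).
The minimum enclosing circle is determined by three boundary points: (-2, -8), (6, -7), (4, 7).
Their circumcentre is (43/38, -21/38) with r² = 47125/722.
The farthest remaining point (8, 0) is at distance² 34281/722 ≤ 47125/722.
r = √(47125/722) ≈ 8.08.

8.08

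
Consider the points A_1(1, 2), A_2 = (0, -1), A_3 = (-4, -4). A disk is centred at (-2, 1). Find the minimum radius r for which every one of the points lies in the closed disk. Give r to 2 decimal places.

The required radius is the distance from (-2, 1) to the farthest point.
Squared distances: 10, 8, 29.
Maximum is 29, attained at A_3.
r = √29 ≈ 5.39.

5.39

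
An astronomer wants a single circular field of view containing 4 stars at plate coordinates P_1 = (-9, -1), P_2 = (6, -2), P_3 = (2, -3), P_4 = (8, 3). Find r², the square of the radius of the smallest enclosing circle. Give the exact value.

76.25

The farthest pair is P_1–P_4 with squared distance 305. The circle on this segment as diameter has centre (-0.5, 1) and r² = 305/4 = 76.25.
Check P_2: distance² to centre = 51.25 ≤ 76.25, so it lies inside.
All remaining points lie in this disk, and no smaller disk contains both endpoints, so this is the minimum enclosing circle.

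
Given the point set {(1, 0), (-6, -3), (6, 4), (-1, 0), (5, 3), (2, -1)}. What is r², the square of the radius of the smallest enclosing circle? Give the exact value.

48.25

A smallest enclosing disk is always determined by at most three of the input points on its boundary.
The farthest pair is (-6, -3)–(6, 4) with squared distance 193. The circle on this segment as diameter has centre (0, 0.5) and r² = 193/4 = 48.25.
Check (1, 0): distance² to centre = 1.25 ≤ 48.25, so it lies inside.
All remaining points lie in this disk, and no smaller disk contains both endpoints, so this is the minimum enclosing circle.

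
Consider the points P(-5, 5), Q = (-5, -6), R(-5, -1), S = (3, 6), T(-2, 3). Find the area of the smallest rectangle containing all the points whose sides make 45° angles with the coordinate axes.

In coordinates u = x + y, v = x − y the rectangle is axis-aligned; the map (x,y)→(u,v) scales areas by 2.
u-values: 0, -11, -6, 9, 1; range = 9 − (-11) = 20.
v-values: -10, 1, -4, -3, -5; range = 1 − (-10) = 11.
Area = (20 × 11) / 2 = 110.

110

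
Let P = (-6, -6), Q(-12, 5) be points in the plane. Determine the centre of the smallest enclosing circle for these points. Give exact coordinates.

(-9, -0.5)

The smallest circle enclosing two points has them as diameter endpoints.
Centre = midpoint = (-9, -0.5); r² = |PQ|²/4 = 157/4 = 39.25.
Centre = (-9, -0.5).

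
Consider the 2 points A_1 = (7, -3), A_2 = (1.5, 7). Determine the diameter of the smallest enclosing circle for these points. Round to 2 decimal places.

The smallest circle enclosing two points has them as diameter endpoints.
Centre = midpoint = (4.25, 2); r² = |A_1A_2|²/4 = 130.25/4 = 32.5625.
Diameter = 2r = 2√(32.5625) ≈ 11.41.

11.41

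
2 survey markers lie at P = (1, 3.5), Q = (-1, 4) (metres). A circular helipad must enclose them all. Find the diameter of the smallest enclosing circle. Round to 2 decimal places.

The smallest circle enclosing two points has them as diameter endpoints.
Centre = midpoint = (0, 3.75); r² = |PQ|²/4 = 4.25/4 = 1.0625.
Diameter = 2r = 2√(1.0625) ≈ 2.06.

2.06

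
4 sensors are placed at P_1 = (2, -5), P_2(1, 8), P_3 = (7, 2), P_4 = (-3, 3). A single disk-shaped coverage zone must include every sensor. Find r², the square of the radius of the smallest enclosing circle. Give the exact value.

By Welzl's lemma the MEC is supported by two points (diametrically opposite) or three points (on a circumcircle).
The farthest pair is P_1–P_2 with squared distance 170. The circle on this segment as diameter has centre (1.5, 1.5) and r² = 170/4 = 42.5.
Check P_3: distance² to centre = 30.5 ≤ 42.5, so it lies inside.
All remaining points lie in this disk, and no smaller disk contains both endpoints, so this is the minimum enclosing circle.

42.5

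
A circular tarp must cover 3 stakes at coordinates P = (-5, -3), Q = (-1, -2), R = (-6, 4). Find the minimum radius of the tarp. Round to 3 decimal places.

Side lengths²: PQ² = 17, PR² = 50, QR² = 61.
Since QR² = 61 < 50 + 17 = 67, the triangle is acute, so the smallest enclosing circle is the circumcircle.
Circumcentre = (-221/58, 43/58), r² = 25925/1682.
r = √(25925/1682) ≈ 3.926.

3.926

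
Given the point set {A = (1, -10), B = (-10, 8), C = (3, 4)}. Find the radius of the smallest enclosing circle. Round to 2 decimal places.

Side lengths²: AB² = 445, AC² = 200, BC² = 185.
Since AB² = 445 ≥ 200 + 185 = 385, the angle opposite AB is not acute, so the smallest enclosing circle has AB as diameter.
Centre = midpoint of AB = (-4.5, -1), r² = 445/4 = 111.25.
r = √(111.25) ≈ 10.55.

10.55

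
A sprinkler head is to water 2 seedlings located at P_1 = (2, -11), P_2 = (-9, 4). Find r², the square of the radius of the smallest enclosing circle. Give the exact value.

86.5

The smallest circle enclosing two points has them as diameter endpoints.
Centre = midpoint = (-3.5, -3.5); r² = |P_1P_2|²/4 = 346/4 = 86.5.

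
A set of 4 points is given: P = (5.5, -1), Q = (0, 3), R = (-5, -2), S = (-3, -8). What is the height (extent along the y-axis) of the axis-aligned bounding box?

11

max y = 3, min y = -8, so height = 11.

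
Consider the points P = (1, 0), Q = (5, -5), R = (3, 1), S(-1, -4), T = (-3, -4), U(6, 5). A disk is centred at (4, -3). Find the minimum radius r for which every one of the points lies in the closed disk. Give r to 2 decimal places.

8.25

The required radius is the distance from (4, -3) to the farthest point.
Squared distances: 18, 5, 17, 26, 50, 68.
Maximum is 68, attained at U.
r = √68 ≈ 8.25.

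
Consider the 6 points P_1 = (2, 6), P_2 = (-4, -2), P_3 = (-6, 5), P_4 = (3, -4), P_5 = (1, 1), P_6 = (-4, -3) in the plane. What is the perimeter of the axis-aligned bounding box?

Width = max x − min x = 3 − (-6) = 9.
Height = max y − min y = 6 − (-4) = 10.
Perimeter = 2(9 + 10) = 38.

38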